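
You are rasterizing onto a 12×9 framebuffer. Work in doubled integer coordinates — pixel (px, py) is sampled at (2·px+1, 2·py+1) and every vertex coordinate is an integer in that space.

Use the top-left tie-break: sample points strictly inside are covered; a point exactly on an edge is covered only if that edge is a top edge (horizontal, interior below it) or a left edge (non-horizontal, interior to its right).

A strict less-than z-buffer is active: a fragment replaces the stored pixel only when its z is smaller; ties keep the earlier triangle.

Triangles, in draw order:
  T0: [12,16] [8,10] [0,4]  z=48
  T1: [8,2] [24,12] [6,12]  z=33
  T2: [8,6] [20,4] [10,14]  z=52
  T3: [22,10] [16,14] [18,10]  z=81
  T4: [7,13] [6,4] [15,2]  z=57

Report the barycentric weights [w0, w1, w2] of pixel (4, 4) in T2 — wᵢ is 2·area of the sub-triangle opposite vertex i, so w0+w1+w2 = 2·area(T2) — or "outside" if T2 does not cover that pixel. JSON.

T0:
  2·area = 24  (B↔C swapped to make it positive)
  edge (12, 16)→(0, 4): d=(-12,-12) top-left  bias=+0
  edge (0, 4)→(8, 10): d=(8,6) right/bottom  bias=-1
  edge (8, 10)→(12, 16): d=(4,6) right/bottom  bias=-1
    (0,2)@(1, 5): e=[0,2,22] → █  [on edge]
    (1,2)@(3, 5): e=[24,-10,10] → ·
    (0,3)@(1, 7): e=[-24,18,30] → ·
    (1,3)@(3, 7): e=[0,6,18] → █  [on edge]
    (2,3)@(5, 7): e=[24,-6,6] → ·
    (1,4)@(3, 9): e=[-24,22,26] → ·
    (2,4)@(5, 9): e=[0,10,14] → █  [on edge]
    (3,4)@(7, 9): e=[24,-2,2] → ·
    (2,5)@(5, 11): e=[-24,26,22] → ·
    (3,5)@(7, 11): e=[0,14,10] → █  [on edge]
    (4,5)@(9, 11): e=[24,2,-2] → ·
    (3,6)@(7, 13): e=[-24,30,18] → ·
    (4,6)@(9, 13): e=[0,18,6] → █  [on edge]
    (5,7)@(11, 15): e=[0,22,2] → █  [on edge]
    (6,8)@(13, 17): e=[0,26,-2] → ·  [on edge]
  covered (6 px):
    · · · · · · · · · · · ·
    · · · · · · · · · · · ·
    █ · · · · · · · · · · ·
    · █ · · · · · · · · · ·
    · · █ · · · · · · · · ·
    · · · █ · · · · · · · ·
    · · · · █ · · · · · · ·
    · · · · · █ · · · · · ·
    · · · · · · · · · · · ·
T1:
  2·area = 180
  edge (8, 2)→(24, 12): d=(16,10) right/bottom  bias=-1
  edge (24, 12)→(6, 12): d=(-18,0) right/bottom  bias=-1
  edge (6, 12)→(8, 2): d=(2,-10) top-left  bias=+0
    (4,1)@(9, 3): e=[6,162,12] → █
    (5,1)@(11, 3): e=[-14,162,32] → ·
    (4,2)@(9, 5): e=[38,126,16] → █
    (5,2)@(11, 5): e=[18,126,36] → █
    (6,2)@(13, 5): e=[-2,126,56] → ·
    (3,3)@(7, 7): e=[90,90,0] → █  [on edge]
    (6,3)@(13, 7): e=[30,90,60] → █
    (7,3)@(15, 7): e=[10,90,80] → █
    (8,3)@(17, 7): e=[-10,90,100] → ·
    (3,4)@(7, 9): e=[122,54,4] → █
    (8,4)@(17, 9): e=[22,54,104] → █
    (9,4)@(19, 9): e=[2,54,124] → █
    (2,8)@(5, 17): e=[270,-90,0] → ·  [on edge]
  covered (23 px):
    · · · · · · · · · · · ·
    · · · · █ · · · · · · ·
    · · · · █ █ · · · · · ·
    · · · █ █ █ █ █ · · · ·
    · · · █ █ █ █ █ █ █ · ·
    · · · █ █ █ █ █ █ █ █ ·
    · · · · · · · · · · · ·
    · · · · · · · · · · · ·
    · · · · · · · · · · · ·
T2:
  2·area = 100
  edge (8, 6)→(20, 4): d=(12,-2) top-left  bias=+0
  edge (20, 4)→(10, 14): d=(-10,10) right/bottom  bias=-1
  edge (10, 14)→(8, 6): d=(-2,-8) top-left  bias=+0
    (11,0)@(23, 1): e=[-30,0,130] → ·  [on edge]
    (10,1)@(21, 3): e=[-10,0,110] → ·  [on edge]
    (7,2)@(15, 5): e=[2,40,58] → █
    (8,2)@(17, 5): e=[6,20,74] → █
    (9,2)@(19, 5): e=[10,0,90] → ·  [on edge]
    (4,3)@(9, 7): e=[14,80,6] → █
    (5,3)@(11, 7): e=[18,60,22] → █
    (6,3)@(13, 7): e=[22,40,38] → █
    (8,3)@(17, 7): e=[30,0,70] → ·  [on edge]
    (4,4)@(9, 9): e=[38,60,2] → █
    (7,4)@(15, 9): e=[50,0,50] → ·  [on edge]
    (4,5)@(9, 11): e=[62,40,-2] → ·
    (6,5)@(13, 11): e=[70,0,30] → ·  [on edge]
    (5,6)@(11, 13): e=[90,0,10] → ·  [on edge]
    (4,7)@(9, 15): e=[110,0,-10] → ·  [on edge]
    (3,8)@(7, 17): e=[130,0,-30] → ·  [on edge]
  covered (10 px):
    · · · · · · · · · · · ·
    · · · · · · · · · · · ·
    · · · · · · · █ █ · · ·
    · · · · █ █ █ █ · · · ·
    · · · · █ █ █ · · · · ·
    · · · · · █ · · · · · ·
    · · · · · · · · · · · ·
    · · · · · · · · · · · ·
    · · · · · · · · · · · ·
T3:
  2·area = 16
  edge (22, 10)→(16, 14): d=(-6,4) right/bottom  bias=-1
  edge (16, 14)→(18, 10): d=(2,-4) top-left  bias=+0
  edge (18, 10)→(22, 10): d=(4,0) top-left  bias=+0
    (9,5)@(19, 11): e=[6,6,4] → █
    (10,5)@(21, 11): e=[-2,14,4] → ·
    (8,6)@(17, 13): e=[2,2,12] → █
    (9,6)@(19, 13): e=[-6,10,12] → ·
    (8,7)@(17, 15): e=[-10,6,20] → ·
  covered (2 px):
    · · · · · · · · · · · ·
    · · · · · · · · · · · ·
    · · · · · · · · · · · ·
    · · · · · · · · · · · ·
    · · · · · · · · · · · ·
    · · · · · · · · · █ · ·
    · · · · · · · · █ · · ·
    · · · · · · · · · · · ·
    · · · · · · · · · · · ·
T4:
  2·area = 83
  edge (7, 13)→(6, 4): d=(-1,-9) top-left  bias=+0
  edge (6, 4)→(15, 2): d=(9,-2) top-left  bias=+0
  edge (15, 2)→(7, 13): d=(-8,11) right/bottom  bias=-1
    (5,1)@(11, 3): e=[46,1,36] → █
    (6,1)@(13, 3): e=[64,5,14] → █
    (7,1)@(15, 3): e=[82,9,-8] → ·
    (3,2)@(7, 5): e=[8,11,64] → █
    (4,2)@(9, 5): e=[26,15,42] → █
    (6,2)@(13, 5): e=[62,23,-2] → ·
    (3,3)@(7, 7): e=[6,29,48] → █
    (6,3)@(13, 7): e=[60,41,-18] → ·
    (3,4)@(7, 9): e=[4,47,32] → █
    (5,4)@(11, 9): e=[40,55,-12] → ·
    (3,5)@(7, 11): e=[2,65,16] → █
    (4,5)@(9, 11): e=[20,69,-6] → ·
    (3,6)@(7, 13): e=[0,83,0] → ·  [on edge]
  covered (11 px):
    · · · · · · · · · · · ·
    · · · · · █ █ · · · · ·
    · · · █ █ █ · · · · · ·
    · · · █ █ █ · · · · · ·
    · · · █ █ · · · · · · ·
    · · · █ · · · · · · · ·
    · · · · · · · · · · · ·
    · · · · · · · · · · · ·
    · · · · · · · · · · · ·

Result: [60,2,38]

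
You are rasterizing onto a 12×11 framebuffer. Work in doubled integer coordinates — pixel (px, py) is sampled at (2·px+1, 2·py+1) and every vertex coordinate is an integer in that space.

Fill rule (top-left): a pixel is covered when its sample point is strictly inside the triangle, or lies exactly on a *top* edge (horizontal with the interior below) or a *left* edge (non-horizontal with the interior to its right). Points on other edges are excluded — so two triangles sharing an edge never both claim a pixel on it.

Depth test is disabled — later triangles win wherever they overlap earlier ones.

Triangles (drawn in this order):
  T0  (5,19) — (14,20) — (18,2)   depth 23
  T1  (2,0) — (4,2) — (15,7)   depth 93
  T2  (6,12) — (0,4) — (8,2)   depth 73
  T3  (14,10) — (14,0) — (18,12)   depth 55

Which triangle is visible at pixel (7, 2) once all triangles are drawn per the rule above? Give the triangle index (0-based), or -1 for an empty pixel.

T0:
  2·area = 166  (B↔C swapped to make it positive)
  edge (5, 19)→(18, 2): d=(13,-17) top-left  bias=+0
  edge (18, 2)→(14, 20): d=(-4,18) right/bottom  bias=-1
  edge (14, 20)→(5, 19): d=(-9,-1) top-left  bias=+0
    (8,2)@(17, 5): e=[22,6,138] → #
    (9,2)@(19, 5): e=[56,-30,140] → ·
    (7,3)@(15, 7): e=[14,34,118] → #
    (8,3)@(17, 7): e=[48,-2,120] → ·
    (6,4)@(13, 9): e=[6,62,98] → #
    (8,4)@(17, 9): e=[74,-10,102] → ·
    (6,5)@(13, 11): e=[32,54,80] → #
    (8,5)@(17, 11): e=[100,-18,84] → ·
    (5,6)@(11, 13): e=[24,82,60] → #
    (8,6)@(17, 13): e=[126,-26,66] → ·
    (4,7)@(9, 15): e=[16,110,40] → #
    (8,7)@(17, 15): e=[152,-34,48] → ·
    (2,9)@(5, 19): e=[0,166,0] → #  [on edge]
    (11,10)@(23, 21): e=[332,-166,0] → ·  [on edge]
  covered (22 px):
    · · · · · · · · · · · ·
    · · · · · · · · · · · ·
    · · · · · · · · # · · ·
    · · · · · · · # · · · ·
    · · · · · · # # · · · ·
    · · · · · · # # · · · ·
    · · · · · # # # · · · ·
    · · · · # # # # · · · ·
    · · · # # # # · · · · ·
    · · # # # # # · · · · ·
    · · · · · · · · · · · ·
T1:
  2·area = 12  (B↔C swapped to make it positive)
  edge (2, 0)→(15, 7): d=(13,7) right/bottom  bias=-1
  edge (15, 7)→(4, 2): d=(-11,-5) top-left  bias=+0
  edge (4, 2)→(2, 0): d=(-2,-2) top-left  bias=+0
    (1,0)@(3, 1): e=[6,6,0] → #  [on edge]
    (2,0)@(5, 1): e=[-8,16,4] → ·
    (1,1)@(3, 3): e=[32,-16,-4] → ·
    (2,1)@(5, 3): e=[18,-6,0] → ·  [on edge]
    (3,1)@(7, 3): e=[4,4,4] → #
    (4,1)@(9, 3): e=[-10,14,8] → ·
    (3,2)@(7, 5): e=[30,-18,0] → ·  [on edge]
    (5,2)@(11, 5): e=[2,2,8] → #
    (6,2)@(13, 5): e=[-12,12,12] → ·
    (4,3)@(9, 7): e=[42,-30,0] → ·  [on edge]
    (5,3)@(11, 7): e=[28,-20,4] → ·
    (7,3)@(15, 7): e=[0,0,12] → ·  [on edge]
    (5,4)@(11, 9): e=[54,-42,0] → ·  [on edge]
    (6,5)@(13, 11): e=[66,-54,0] → ·  [on edge]
    (7,6)@(15, 13): e=[78,-66,0] → ·  [on edge]
    (8,7)@(17, 15): e=[90,-78,0] → ·  [on edge]
    (9,8)@(19, 17): e=[102,-90,0] → ·  [on edge]
    (10,9)@(21, 19): e=[114,-102,0] → ·  [on edge]
    (11,10)@(23, 21): e=[126,-114,0] → ·  [on edge]
  covered (3 px):
    · # · · · · · · · · · ·
    · · · # · · · · · · · ·
    · · · · · # · · · · · ·
    · · · · · · · · · · · ·
    · · · · · · · · · · · ·
    · · · · · · · · · · · ·
    · · · · · · · · · · · ·
    · · · · · · · · · · · ·
    · · · · · · · · · · · ·
    · · · · · · · · · · · ·
    · · · · · · · · · · · ·
T2:
  2·area = 76
  edge (6, 12)→(0, 4): d=(-6,-8) top-left  bias=+0
  edge (0, 4)→(8, 2): d=(8,-2) top-left  bias=+0
  edge (8, 2)→(6, 12): d=(-2,10) right/bottom  bias=-1
    (2,1)@(5, 3): e=[46,2,28] → #
    (3,1)@(7, 3): e=[62,6,8] → #
    (4,1)@(9, 3): e=[78,10,-12] → ·
    (0,2)@(1, 5): e=[2,10,64] → #
    (1,2)@(3, 5): e=[18,14,44] → #
    (4,2)@(9, 5): e=[66,26,-16] → ·
    (0,3)@(1, 7): e=[-10,26,60] → ·
    (1,3)@(3, 7): e=[6,30,40] → #
    (3,3)@(7, 7): e=[38,38,0] → ·  [on edge]
    (1,4)@(3, 9): e=[-6,46,36] → ·
    (2,4)@(5, 9): e=[10,50,16] → #
    (3,4)@(7, 9): e=[26,54,-4] → ·
    (2,8)@(5, 17): e=[-38,114,0] → ·  [on edge]
  covered (9 px):
    · · · · · · · · · · · ·
    · · # # · · · · · · · ·
    # # # # · · · · · · · ·
    · # # · · · · · · · · ·
    · · # · · · · · · · · ·
    · · · · · · · · · · · ·
    · · · · · · · · · · · ·
    · · · · · · · · · · · ·
    · · · · · · · · · · · ·
    · · · · · · · · · · · ·
    · · · · · · · · · · · ·
T3:
  2·area = 40
  edge (14, 10)→(14, 0): d=(0,-10) top-left  bias=+0
  edge (14, 0)→(18, 12): d=(4,12) right/bottom  bias=-1
  edge (18, 12)→(14, 10): d=(-4,-2) top-left  bias=+0
    (7,1)@(15, 3): e=[10,0,30] → ·  [on edge]
    (7,2)@(15, 5): e=[10,8,22] → #
    (8,2)@(17, 5): e=[30,-16,26] → ·
    (7,3)@(15, 7): e=[10,16,14] → #
    (8,3)@(17, 7): e=[30,-8,18] → ·
    (7,4)@(15, 9): e=[10,24,6] → #
    (8,4)@(17, 9): e=[30,0,10] → ·  [on edge]
    (7,5)@(15, 11): e=[10,32,-2] → ·
    (8,5)@(17, 11): e=[30,8,2] → #
    (9,5)@(19, 11): e=[50,-16,6] → ·
    (8,6)@(17, 13): e=[30,16,-6] → ·
    (9,7)@(19, 15): e=[50,0,-10] → ·  [on edge]
    (10,10)@(21, 21): e=[70,0,-30] → ·  [on edge]
  covered (4 px):
    · · · · · · · · · · · ·
    · · · · · · · · · · · ·
    · · · · · · · # · · · ·
    · · · · · · · # · · · ·
    · · · · · · · # · · · ·
    · · · · · · · · # · · ·
    · · · · · · · · · · · ·
    · · · · · · · · · · · ·
    · · · · · · · · · · · ·
    · · · · · · · · · · · ·
    · · · · · · · · · · · ·

Z-buffer (winner per pixel, '.' = empty):
  . 1 . . . . . . . . . .
  . . 2 2 . . . . . . . .
  2 2 2 2 . 1 . 3 0 . . .
  . 2 2 . . . . 3 . . . .
  . . 2 . . . 0 3 . . . .
  . . . . . . 0 0 3 . . .
  . . . . . 0 0 0 . . . .
  . . . . 0 0 0 0 . . . .
  . . . 0 0 0 0 . . . . .
  . . 0 0 0 0 0 . . . . .
  . . . . . . . . . . . .

Answer: 3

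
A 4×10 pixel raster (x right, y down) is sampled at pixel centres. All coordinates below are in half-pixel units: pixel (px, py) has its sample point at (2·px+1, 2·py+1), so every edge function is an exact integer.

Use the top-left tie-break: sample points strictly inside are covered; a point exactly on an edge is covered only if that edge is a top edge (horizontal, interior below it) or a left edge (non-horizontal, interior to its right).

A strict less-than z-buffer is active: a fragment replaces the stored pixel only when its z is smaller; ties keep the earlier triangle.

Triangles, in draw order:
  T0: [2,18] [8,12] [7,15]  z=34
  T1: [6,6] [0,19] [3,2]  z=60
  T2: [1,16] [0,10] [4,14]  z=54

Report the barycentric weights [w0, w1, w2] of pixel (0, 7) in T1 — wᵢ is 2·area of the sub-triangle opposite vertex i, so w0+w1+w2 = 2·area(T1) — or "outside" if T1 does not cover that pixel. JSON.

T0:
  2·area = 12
  edge (2, 18)→(8, 12): d=(6,-6) top-left  bias=+0
  edge (8, 12)→(7, 15): d=(-1,3) right/bottom  bias=-1
  edge (7, 15)→(2, 18): d=(-5,3) right/bottom  bias=-1
    (3,6)@(7, 13): e=[0,2,10] → X  [on edge]
    (2,7)@(5, 15): e=[0,6,6] → X  [on edge]
    (3,7)@(7, 15): e=[12,0,0] → .  [on edge]
    (1,8)@(3, 17): e=[0,10,2] → X  [on edge]
    (2,8)@(5, 17): e=[12,4,-4] → .
    (0,9)@(1, 19): e=[0,14,-2] → .  [on edge]
    (1,9)@(3, 19): e=[12,8,-8] → .
  covered (3 px):
    . . . .
    . . . .
    . . . .
    . . . .
    . . . .
    . . . .
    . . . X
    . . X .
    . X . .
    . . . .
T1:
  2·area = 63
  edge (6, 6)→(0, 19): d=(-6,13) right/bottom  bias=-1
  edge (0, 19)→(3, 2): d=(3,-17) top-left  bias=+0
  edge (3, 2)→(6, 6): d=(3,4) right/bottom  bias=-1
    (1,1)@(3, 3): e=[57,3,3] → X
    (2,1)@(5, 3): e=[31,37,-5] → .
    (1,2)@(3, 5): e=[45,9,9] → X
    (2,2)@(5, 5): e=[19,43,1] → X
    (3,2)@(7, 5): e=[-7,77,-7] → .
    (1,3)@(3, 7): e=[33,15,15] → X
    (3,3)@(7, 7): e=[-19,83,-1] → .
    (1,4)@(3, 9): e=[21,21,21] → X
    (2,4)@(5, 9): e=[-5,55,13] → .
    (1,5)@(3, 11): e=[9,27,27] → X
    (2,5)@(5, 11): e=[-17,61,19] → .
    (1,6)@(3, 13): e=[-3,33,33] → .
  covered (8 px):
    . . . .
    . X . .
    . X X .
    . X X .
    . X . .
    . X . .
    . . . .
    X . . .
    . . . .
    . . . .
T2:
  2·area = 20
  edge (1, 16)→(0, 10): d=(-1,-6) top-left  bias=+0
  edge (0, 10)→(4, 14): d=(4,4) right/bottom  bias=-1
  edge (4, 14)→(1, 16): d=(-3,2) right/bottom  bias=-1
    (0,5)@(1, 11): e=[5,0,15] → .  [on edge]
    (0,6)@(1, 13): e=[3,8,9] → X
    (1,6)@(3, 13): e=[15,0,5] → .  [on edge]
    (0,7)@(1, 15): e=[1,16,3] → X
    (1,7)@(3, 15): e=[13,8,-1] → .
    (2,7)@(5, 15): e=[25,0,-5] → .  [on edge]
    (0,8)@(1, 17): e=[-1,24,-3] → .
    (3,8)@(7, 17): e=[35,0,-15] → .  [on edge]
  covered (2 px):
    . . . .
    . . . .
    . . . .
    . . . .
    . . . .
    . . . .
    X . . .
    X . . .
    . . . .
    . . . .

Answer: [5,47,11]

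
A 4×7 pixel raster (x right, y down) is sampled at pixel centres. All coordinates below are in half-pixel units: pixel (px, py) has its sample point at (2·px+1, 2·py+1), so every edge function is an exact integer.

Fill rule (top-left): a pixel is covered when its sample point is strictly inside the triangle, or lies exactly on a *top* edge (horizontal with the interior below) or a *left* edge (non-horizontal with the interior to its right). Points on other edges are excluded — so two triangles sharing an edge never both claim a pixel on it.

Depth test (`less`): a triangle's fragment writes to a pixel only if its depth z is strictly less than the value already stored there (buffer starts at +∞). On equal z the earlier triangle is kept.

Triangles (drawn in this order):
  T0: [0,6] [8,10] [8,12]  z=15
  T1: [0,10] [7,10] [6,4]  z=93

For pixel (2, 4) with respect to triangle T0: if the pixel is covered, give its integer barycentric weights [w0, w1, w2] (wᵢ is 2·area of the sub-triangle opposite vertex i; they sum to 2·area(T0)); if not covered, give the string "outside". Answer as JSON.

T0:
  2·area = 16
  edge (0, 6)→(8, 10): d=(8,4) right/bottom  bias=-1
  edge (8, 10)→(8, 12): d=(0,2) right/bottom  bias=-1
  edge (8, 12)→(0, 6): d=(-8,-6) top-left  bias=+0
    (2,4)@(5, 9): e=[4,6,6] → #
    (3,4)@(7, 9): e=[-4,2,18] → ·
    (2,5)@(5, 11): e=[20,6,-10] → ·
    (3,5)@(7, 11): e=[12,2,2] → #
    (3,6)@(7, 13): e=[28,2,-14] → ·
  covered (2 px):
    · · · ·
    · · · ·
    · · · ·
    · · · ·
    · · # ·
    · · · #
    · · · ·
T1:
  2·area = 42  (B↔C swapped to make it positive)
  edge (0, 10)→(6, 4): d=(6,-6) top-left  bias=+0
  edge (6, 4)→(7, 10): d=(1,6) right/bottom  bias=-1
  edge (7, 10)→(0, 10): d=(-7,0) right/bottom  bias=-1
    (3,1)@(7, 3): e=[0,-7,49] → ·  [on edge]
    (2,2)@(5, 5): e=[0,7,35] → #  [on edge]
    (3,2)@(7, 5): e=[12,-5,35] → ·
    (1,3)@(3, 7): e=[0,21,21] → #  [on edge]
    (3,3)@(7, 7): e=[24,-3,21] → ·
    (0,4)@(1, 9): e=[0,35,7] → #  [on edge]
    (3,4)@(7, 9): e=[36,-1,7] → ·
    (0,5)@(1, 11): e=[12,37,-7] → ·
    (1,5)@(3, 11): e=[24,25,-7] → ·
    (2,5)@(5, 11): e=[36,13,-7] → ·
  covered (6 px):
    · · · ·
    · · · ·
    · · # ·
    · # # ·
    # # # ·
    · · · ·
    · · · ·

Result: [6,6,4]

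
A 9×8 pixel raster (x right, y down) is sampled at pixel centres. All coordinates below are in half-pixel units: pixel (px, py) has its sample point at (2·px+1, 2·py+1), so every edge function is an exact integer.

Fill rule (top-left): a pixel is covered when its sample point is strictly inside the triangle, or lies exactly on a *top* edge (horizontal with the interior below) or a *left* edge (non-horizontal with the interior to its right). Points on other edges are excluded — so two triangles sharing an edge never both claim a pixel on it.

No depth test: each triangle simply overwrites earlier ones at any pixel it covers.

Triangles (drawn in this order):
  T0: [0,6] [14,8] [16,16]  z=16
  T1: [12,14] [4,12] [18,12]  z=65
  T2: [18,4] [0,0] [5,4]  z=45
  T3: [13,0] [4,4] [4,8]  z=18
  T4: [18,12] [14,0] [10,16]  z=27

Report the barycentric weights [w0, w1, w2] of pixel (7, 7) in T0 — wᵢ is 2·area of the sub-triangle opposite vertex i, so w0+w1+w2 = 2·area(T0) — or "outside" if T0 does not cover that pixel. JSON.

T0:
  2·area = 108
  edge (0, 6)→(14, 8): d=(14,2) right/bottom  bias=-1
  edge (14, 8)→(16, 16): d=(2,8) right/bottom  bias=-1
  edge (16, 16)→(0, 6): d=(-16,-10) top-left  bias=+0
    (1,3)@(3, 7): e=[8,86,14] → █
    (2,3)@(5, 7): e=[4,70,34] → █
    (3,3)@(7, 7): e=[0,54,54] → ·  [on edge]
    (1,4)@(3, 9): e=[36,90,-18] → ·
    (2,4)@(5, 9): e=[32,74,2] → █
    (3,4)@(7, 9): e=[28,58,22] → █
    (4,4)@(9, 9): e=[24,42,42] → █
    (5,4)@(11, 9): e=[20,26,62] → █
    (6,4)@(13, 9): e=[16,10,82] → █
    (7,4)@(15, 9): e=[12,-6,102] → ·
    (2,5)@(5, 11): e=[60,78,-30] → ·
    (3,5)@(7, 11): e=[56,62,-10] → ·
  covered (13 px):
    · · · · · · · · ·
    · · · · · · · · ·
    · · · · · · · · ·
    · █ █ · · · · · ·
    · · █ █ █ █ █ · ·
    · · · · █ █ █ · ·
    · · · · · · █ █ ·
    · · · · · · · █ ·
T1:
  2·area = 28
  edge (12, 14)→(4, 12): d=(-8,-2) top-left  bias=+0
  edge (4, 12)→(18, 12): d=(14,0) top-left  bias=+0
  edge (18, 12)→(12, 14): d=(-6,2) right/bottom  bias=-1
    (4,6)@(9, 13): e=[2,14,12] → █
    (5,6)@(11, 13): e=[6,14,8] → █
    (6,6)@(13, 13): e=[10,14,4] → █
    (7,6)@(15, 13): e=[14,14,0] → ·  [on edge]
    (4,7)@(9, 15): e=[-14,42,0] → ·  [on edge]
    (5,7)@(11, 15): e=[-10,42,-4] → ·
    (6,7)@(13, 15): e=[-6,42,-8] → ·
  covered (3 px):
    · · · · · · · · ·
    · · · · · · · · ·
    · · · · · · · · ·
    · · · · · · · · ·
    · · · · · · · · ·
    · · · · · · · · ·
    · · · · █ █ █ · ·
    · · · · · · · · ·
T2:
  2·area = 52  (B↔C swapped to make it positive)
  edge (18, 4)→(5, 4): d=(-13,0) right/bottom  bias=-1
  edge (5, 4)→(0, 0): d=(-5,-4) top-left  bias=+0
  edge (0, 0)→(18, 4): d=(18,4) right/bottom  bias=-1
    (1,0)@(3, 1): e=[39,7,6] → █
    (2,0)@(5, 1): e=[39,15,-2] → ·
    (1,1)@(3, 3): e=[13,-3,42] → ·
    (2,1)@(5, 3): e=[13,5,34] → █
    (3,1)@(7, 3): e=[13,13,26] → █
    (4,1)@(9, 3): e=[13,21,18] → █
    (5,1)@(11, 3): e=[13,29,10] → █
    (6,1)@(13, 3): e=[13,37,2] → █
    (7,1)@(15, 3): e=[13,45,-6] → ·
    (2,2)@(5, 5): e=[-13,-5,70] → ·
    (3,2)@(7, 5): e=[-13,3,62] → ·
    (4,2)@(9, 5): e=[-13,11,54] → ·
  covered (6 px):
    · █ · · · · · · ·
    · · █ █ █ █ █ · ·
    · · · · · · · · ·
    · · · · · · · · ·
    · · · · · · · · ·
    · · · · · · · · ·
    · · · · · · · · ·
    · · · · · · · · ·
T3:
  2·area = 36  (B↔C swapped to make it positive)
  edge (13, 0)→(4, 8): d=(-9,8) right/bottom  bias=-1
  edge (4, 8)→(4, 4): d=(0,-4) top-left  bias=+0
  edge (4, 4)→(13, 0): d=(9,-4) top-left  bias=+0
    (5,0)@(11, 1): e=[7,28,1] → █
    (6,0)@(13, 1): e=[-9,36,9] → ·
    (3,1)@(7, 3): e=[21,12,3] → █
    (4,1)@(9, 3): e=[5,20,11] → █
    (5,1)@(11, 3): e=[-11,28,19] → ·
    (2,2)@(5, 5): e=[19,4,13] → █
    (4,2)@(9, 5): e=[-13,20,29] → ·
    (2,3)@(5, 7): e=[1,4,31] → █
    (3,3)@(7, 7): e=[-15,12,39] → ·
    (2,4)@(5, 9): e=[-17,4,49] → ·
  covered (6 px):
    · · · · · █ · · ·
    · · · █ █ · · · ·
    · · █ █ · · · · ·
    · · █ · · · · · ·
    · · · · · · · · ·
    · · · · · · · · ·
    · · · · · · · · ·
    · · · · · · · · ·
T4:
  2·area = 112  (B↔C swapped to make it positive)
  edge (18, 12)→(10, 16): d=(-8,4) right/bottom  bias=-1
  edge (10, 16)→(14, 0): d=(4,-16) top-left  bias=+0
  edge (14, 0)→(18, 12): d=(4,12) right/bottom  bias=-1
    (7,1)@(15, 3): e=[84,28,0] → ·  [on edge]
    (6,2)@(13, 5): e=[76,4,32] → █
    (7,2)@(15, 5): e=[68,36,8] → █
    (8,2)@(17, 5): e=[60,68,-16] → ·
    (6,3)@(13, 7): e=[60,12,40] → █
    (8,3)@(17, 7): e=[44,76,-8] → ·
    (6,4)@(13, 9): e=[44,20,48] → █
    (8,4)@(17, 9): e=[28,84,0] → ·  [on edge]
    (6,5)@(13, 11): e=[28,28,56] → █
    (8,5)@(17, 11): e=[12,92,8] → █
    (5,6)@(11, 13): e=[20,4,88] → █
    (8,6)@(17, 13): e=[-4,100,16] → ·
  covered (13 px):
    · · · · · · · · ·
    · · · · · · · · ·
    · · · · · · █ █ ·
    · · · · · · █ █ ·
    · · · · · · █ █ ·
    · · · · · · █ █ █
    · · · · · █ █ █ ·
    · · · · · █ · · ·

Final: [6,6,96]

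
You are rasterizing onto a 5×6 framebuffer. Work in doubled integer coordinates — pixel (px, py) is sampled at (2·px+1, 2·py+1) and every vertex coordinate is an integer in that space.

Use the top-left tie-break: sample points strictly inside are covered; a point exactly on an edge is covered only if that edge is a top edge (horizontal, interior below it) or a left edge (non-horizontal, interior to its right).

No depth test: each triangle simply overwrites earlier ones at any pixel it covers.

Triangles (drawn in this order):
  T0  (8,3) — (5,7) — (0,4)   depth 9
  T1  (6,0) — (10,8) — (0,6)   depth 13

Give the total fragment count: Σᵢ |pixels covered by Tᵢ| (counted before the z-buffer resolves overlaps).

T0:
  2·area = 29
  edge (8, 3)→(5, 7): d=(-3,4) right/bottom  bias=-1
  edge (5, 7)→(0, 4): d=(-5,-3) top-left  bias=+0
  edge (0, 4)→(8, 3): d=(8,-1) top-left  bias=+0
    (1,2)@(3, 5): e=[14,4,11] → #
    (2,2)@(5, 5): e=[6,10,13] → #
    (3,2)@(7, 5): e=[-2,16,15] → ·
    (1,3)@(3, 7): e=[8,-6,27] → ·
    (2,3)@(5, 7): e=[0,0,29] → ·  [on edge]
  covered (2 px):
    · · · · ·
    · · · · ·
    · # # · ·
    · · · · ·
    · · · · ·
    · · · · ·
T1:
  2·area = 72
  edge (6, 0)→(10, 8): d=(4,8) right/bottom  bias=-1
  edge (10, 8)→(0, 6): d=(-10,-2) top-left  bias=+0
  edge (0, 6)→(6, 0): d=(6,-6) top-left  bias=+0
    (2,0)@(5, 1): e=[12,60,0] → #  [on edge]
    (3,0)@(7, 1): e=[-4,64,12] → ·
    (1,1)@(3, 3): e=[36,36,0] → #  [on edge]
    (3,1)@(7, 3): e=[4,44,24] → #
    (4,1)@(9, 3): e=[-12,48,36] → ·
    (0,2)@(1, 5): e=[60,12,0] → #  [on edge]
    (4,2)@(9, 5): e=[-4,28,48] → ·
    (0,3)@(1, 7): e=[68,-8,12] → ·
    (1,3)@(3, 7): e=[52,-4,24] → ·
    (2,3)@(5, 7): e=[36,0,36] → #  [on edge]
    (4,3)@(9, 7): e=[4,8,60] → #
    (2,4)@(5, 9): e=[44,-20,48] → ·
  covered (11 px):
    · · # · ·
    · # # # ·
    # # # # ·
    · · # # #
    · · · · ·
    · · · · ·

Result: 13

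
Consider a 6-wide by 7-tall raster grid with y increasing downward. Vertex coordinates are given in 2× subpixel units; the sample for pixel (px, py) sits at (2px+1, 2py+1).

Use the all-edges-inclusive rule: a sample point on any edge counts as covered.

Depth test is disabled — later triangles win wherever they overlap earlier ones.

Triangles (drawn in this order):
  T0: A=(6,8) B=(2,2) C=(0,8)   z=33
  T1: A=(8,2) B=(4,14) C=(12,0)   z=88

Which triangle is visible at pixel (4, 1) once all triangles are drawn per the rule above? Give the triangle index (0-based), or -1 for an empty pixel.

T0:
  2·area = 36  (B↔C swapped to make it positive)
  edge (6, 8)→(0, 8): d=(-6,0) inclusive
  edge (0, 8)→(2, 2): d=(2,-6) inclusive
  edge (2, 2)→(6, 8): d=(4,6) inclusive
    (0,2)@(1, 5): e=[18,0,18] → █  [on edge]
    (1,2)@(3, 5): e=[18,12,6] → █
    (2,2)@(5, 5): e=[18,24,-6] → ·
    (0,3)@(1, 7): e=[6,4,26] → █
    (2,3)@(5, 7): e=[6,28,2] → █
    (3,3)@(7, 7): e=[6,40,-10] → ·
    (0,4)@(1, 9): e=[-6,8,34] → ·
    (1,4)@(3, 9): e=[-6,20,22] → ·
    (2,4)@(5, 9): e=[-6,32,10] → ·
  covered (5 px):
    · · · · · ·
    · · · · · ·
    █ █ · · · ·
    █ █ █ · · ·
    · · · · · ·
    · · · · · ·
    · · · · · ·
T1:
  2·area = 40  (B↔C swapped to make it positive)
  edge (8, 2)→(12, 0): d=(4,-2) inclusive
  edge (12, 0)→(4, 14): d=(-8,14) inclusive
  edge (4, 14)→(8, 2): d=(4,-12) inclusive
    (5,0)@(11, 1): e=[2,6,32] → █
    (4,1)@(9, 3): e=[6,18,16] → █
    (5,1)@(11, 3): e=[10,-10,40] → ·
    (3,2)@(7, 5): e=[10,30,0] → █  [on edge]
    (5,2)@(11, 5): e=[18,-26,48] → ·
    (3,3)@(7, 7): e=[18,14,8] → █
    (4,3)@(9, 7): e=[22,-14,32] → ·
    (3,4)@(7, 9): e=[26,-2,16] → ·
    (2,5)@(5, 11): e=[30,10,0] → █  [on edge]
    (3,5)@(7, 11): e=[34,-18,24] → ·
    (2,6)@(5, 13): e=[38,-6,8] → ·
  covered (6 px):
    · · · · · █
    · · · · █ ·
    · · · █ █ ·
    · · · █ · ·
    · · · · · ·
    · · █ · · ·
    · · · · · ·

Z-buffer (winner per pixel, '.' = empty):
  . . . . . 1
  . . . . 1 .
  0 0 . 1 1 .
  0 0 0 1 . .
  . . . . . .
  . . 1 . . .
  . . . . . .

Final: 1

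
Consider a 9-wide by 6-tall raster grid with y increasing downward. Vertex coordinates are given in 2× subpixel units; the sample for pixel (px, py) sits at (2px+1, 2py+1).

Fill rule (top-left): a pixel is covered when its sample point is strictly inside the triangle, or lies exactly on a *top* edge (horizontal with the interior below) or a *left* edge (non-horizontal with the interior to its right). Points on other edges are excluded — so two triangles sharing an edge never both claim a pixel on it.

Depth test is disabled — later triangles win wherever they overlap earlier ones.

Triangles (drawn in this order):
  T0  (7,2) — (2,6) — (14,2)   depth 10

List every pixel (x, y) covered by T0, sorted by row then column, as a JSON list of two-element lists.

T0:
  2·area = 28  (B↔C swapped to make it positive)
  edge (7, 2)→(14, 2): d=(7,0) top-left  bias=+0
  edge (14, 2)→(2, 6): d=(-12,4) right/bottom  bias=-1
  edge (2, 6)→(7, 2): d=(5,-4) top-left  bias=+0
    (8,0)@(17, 1): e=[-7,0,35] → .  [on edge]
    (3,1)@(7, 3): e=[7,16,5] → X
    (4,1)@(9, 3): e=[7,8,13] → X
    (5,1)@(11, 3): e=[7,0,21] → .  [on edge]
    (2,2)@(5, 5): e=[21,0,7] → .  [on edge]
    (3,2)@(7, 5): e=[21,-8,15] → .
    (4,2)@(9, 5): e=[21,-16,23] → .
  covered (2 px):
    . . . . . . . . .
    . . . X X . . . .
    . . . . . . . . .
    . . . . . . . . .
    . . . . . . . . .
    . . . . . . . . .

Final: [[3,1],[4,1]]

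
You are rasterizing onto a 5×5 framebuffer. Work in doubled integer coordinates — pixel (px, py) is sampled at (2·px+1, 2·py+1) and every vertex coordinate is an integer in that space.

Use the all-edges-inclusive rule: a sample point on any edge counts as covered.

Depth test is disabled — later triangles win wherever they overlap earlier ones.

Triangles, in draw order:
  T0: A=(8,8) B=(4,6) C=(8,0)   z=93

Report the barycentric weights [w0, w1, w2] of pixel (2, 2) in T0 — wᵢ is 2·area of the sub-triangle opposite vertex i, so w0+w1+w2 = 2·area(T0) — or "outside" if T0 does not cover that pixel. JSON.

T0:
  2·area = 32
  edge (8, 8)→(4, 6): d=(-4,-2) inclusive
  edge (4, 6)→(8, 0): d=(4,-6) inclusive
  edge (8, 0)→(8, 8): d=(0,8) inclusive
    (3,1)@(7, 3): e=[18,6,8] → X
    (4,1)@(9, 3): e=[22,18,-8] → .
    (2,2)@(5, 5): e=[6,2,24] → X
    (4,2)@(9, 5): e=[14,26,-8] → .
    (2,3)@(5, 7): e=[-2,10,24] → .
    (3,3)@(7, 7): e=[2,22,8] → X
    (4,3)@(9, 7): e=[6,34,-8] → .
    (3,4)@(7, 9): e=[-6,30,8] → .
  covered (4 px):
    . . . . .
    . . . X .
    . . X X .
    . . . X .
    . . . . .

Answer: [2,24,6]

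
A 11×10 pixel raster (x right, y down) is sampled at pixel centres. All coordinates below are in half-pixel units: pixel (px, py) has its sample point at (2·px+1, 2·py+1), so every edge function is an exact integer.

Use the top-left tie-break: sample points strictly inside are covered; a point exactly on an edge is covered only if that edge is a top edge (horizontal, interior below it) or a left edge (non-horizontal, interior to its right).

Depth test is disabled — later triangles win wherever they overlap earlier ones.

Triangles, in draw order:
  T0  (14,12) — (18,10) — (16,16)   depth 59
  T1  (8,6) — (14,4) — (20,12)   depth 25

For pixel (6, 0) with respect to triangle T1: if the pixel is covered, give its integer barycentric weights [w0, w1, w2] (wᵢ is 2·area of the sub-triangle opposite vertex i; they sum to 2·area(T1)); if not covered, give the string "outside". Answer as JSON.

T0:
  2·area = 20
  edge (14, 12)→(18, 10): d=(4,-2) top-left  bias=+0
  edge (18, 10)→(16, 16): d=(-2,6) right/bottom  bias=-1
  edge (16, 16)→(14, 12): d=(-2,-4) top-left  bias=+0
    (10,0)@(21, 1): e=[-30,0,50] → ·  [on edge]
    (9,3)@(19, 7): e=[-10,0,30] → ·  [on edge]
    (8,5)@(17, 11): e=[2,4,14] → █
    (9,5)@(19, 11): e=[6,-8,22] → ·
    (7,6)@(15, 13): e=[6,12,2] → █
    (8,6)@(17, 13): e=[10,0,10] → ·  [on edge]
    (7,7)@(15, 15): e=[14,8,-2] → ·
    (7,9)@(15, 19): e=[30,0,-10] → ·  [on edge]
  covered (2 px):
    · · · · · · · · · · ·
    · · · · · · · · · · ·
    · · · · · · · · · · ·
    · · · · · · · · · · ·
    · · · · · · · · · · ·
    · · · · · · · · █ · ·
    · · · · · · · █ · · ·
    · · · · · · · · · · ·
    · · · · · · · · · · ·
    · · · · · · · · · · ·
T1:
  2·area = 60
  edge (8, 6)→(14, 4): d=(6,-2) top-left  bias=+0
  edge (14, 4)→(20, 12): d=(6,8) right/bottom  bias=-1
  edge (20, 12)→(8, 6): d=(-12,-6) top-left  bias=+0
    (8,1)@(17, 3): e=[0,-30,90] → ·  [on edge]
    (5,2)@(11, 5): e=[0,30,30] → █  [on edge]
    (6,2)@(13, 5): e=[4,14,42] → █
    (7,2)@(15, 5): e=[8,-2,54] → ·
    (2,3)@(5, 7): e=[0,90,-30] → ·  [on edge]
    (5,3)@(11, 7): e=[12,42,6] → █
    (7,3)@(15, 7): e=[20,10,30] → █
    (8,3)@(17, 7): e=[24,-6,42] → ·
    (5,4)@(11, 9): e=[24,54,-18] → ·
    (6,4)@(13, 9): e=[28,38,-6] → ·
    (7,4)@(15, 9): e=[32,22,6] → █
    (8,4)@(17, 9): e=[36,6,18] → █
  covered (8 px):
    · · · · · · · · · · ·
    · · · · · · · · · · ·
    · · · · · █ █ · · · ·
    · · · · · █ █ █ · · ·
    · · · · · · · █ █ · ·
    · · · · · · · · · █ ·
    · · · · · · · · · · ·
    · · · · · · · · · · ·
    · · · · · · · · · · ·
    · · · · · · · · · · ·

Result: "outside"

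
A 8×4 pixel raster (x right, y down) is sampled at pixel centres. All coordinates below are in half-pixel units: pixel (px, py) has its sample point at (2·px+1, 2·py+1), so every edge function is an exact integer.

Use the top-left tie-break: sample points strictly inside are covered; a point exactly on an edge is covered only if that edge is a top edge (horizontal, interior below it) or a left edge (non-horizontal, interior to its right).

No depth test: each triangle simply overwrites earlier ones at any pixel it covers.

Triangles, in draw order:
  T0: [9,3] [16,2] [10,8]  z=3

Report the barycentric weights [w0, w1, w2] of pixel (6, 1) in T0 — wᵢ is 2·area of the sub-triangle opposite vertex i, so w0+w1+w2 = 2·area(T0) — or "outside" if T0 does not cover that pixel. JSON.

T0:
  2·area = 36
  edge (9, 3)→(16, 2): d=(7,-1) top-left  bias=+0
  edge (16, 2)→(10, 8): d=(-6,6) right/bottom  bias=-1
  edge (10, 8)→(9, 3): d=(-1,-5) top-left  bias=+0
    (4,1)@(9, 3): e=[0,36,0] → █  [on edge]
    (5,1)@(11, 3): e=[2,24,10] → █
    (6,1)@(13, 3): e=[4,12,20] → █
    (7,1)@(15, 3): e=[6,0,30] → ·  [on edge]
    (4,2)@(9, 5): e=[14,24,-2] → ·
    (5,2)@(11, 5): e=[16,12,8] → █
    (6,2)@(13, 5): e=[18,0,18] → ·  [on edge]
    (5,3)@(11, 7): e=[30,0,6] → ·  [on edge]
  covered (4 px):
    · · · · · · · ·
    · · · · █ █ █ ·
    · · · · · █ · ·
    · · · · · · · ·

Answer: [12,20,4]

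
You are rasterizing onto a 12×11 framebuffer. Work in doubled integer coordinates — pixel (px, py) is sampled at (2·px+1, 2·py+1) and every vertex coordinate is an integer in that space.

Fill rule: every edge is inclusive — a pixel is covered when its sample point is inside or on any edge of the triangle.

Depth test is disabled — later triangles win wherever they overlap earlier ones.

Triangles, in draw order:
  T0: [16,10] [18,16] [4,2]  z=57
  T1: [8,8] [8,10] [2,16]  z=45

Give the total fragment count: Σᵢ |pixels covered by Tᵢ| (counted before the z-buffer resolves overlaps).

T0:
  2·area = 56
  edge (16, 10)→(18, 16): d=(2,6) inclusive
  edge (18, 16)→(4, 2): d=(-14,-14) inclusive
  edge (4, 2)→(16, 10): d=(12,8) inclusive
    (1,0)@(3, 1): e=[60,0,-4] → ·  [on edge]
    (6,0)@(13, 1): e=[0,140,-84] → ·  [on edge]
    (2,1)@(5, 3): e=[52,0,4] → █  [on edge]
    (3,1)@(7, 3): e=[40,28,-12] → ·
    (2,2)@(5, 5): e=[56,-28,28] → ·
    (3,2)@(7, 5): e=[44,0,12] → █  [on edge]
    (4,2)@(9, 5): e=[32,28,-4] → ·
    (3,3)@(7, 7): e=[48,-28,36] → ·
    (4,3)@(9, 7): e=[36,0,20] → █  [on edge]
    (5,3)@(11, 7): e=[24,28,4] → █
    (6,3)@(13, 7): e=[12,56,-12] → ·
    (7,3)@(15, 7): e=[0,84,-28] → ·  [on edge]
    (5,4)@(11, 9): e=[28,0,28] → █  [on edge]
    (6,5)@(13, 11): e=[20,0,36] → █  [on edge]
    (7,6)@(15, 13): e=[12,0,44] → █  [on edge]
    (8,6)@(17, 13): e=[0,28,28] → █  [on edge]
    (8,7)@(17, 15): e=[4,0,52] → █  [on edge]
    (9,8)@(19, 17): e=[-4,0,60] → ·  [on edge]
    (9,9)@(19, 19): e=[0,-28,84] → ·  [on edge]
    (10,9)@(21, 19): e=[-12,0,68] → ·  [on edge]
    (11,10)@(23, 21): e=[-20,0,76] → ·  [on edge]
  covered (11 px):
    · · · · · · · · · · · ·
    · · █ · · · · · · · · ·
    · · · █ · · · · · · · ·
    · · · · █ █ · · · · · ·
    · · · · · █ █ · · · · ·
    · · · · · · █ █ · · · ·
    · · · · · · · █ █ · · ·
    · · · · · · · · █ · · ·
    · · · · · · · · · · · ·
    · · · · · · · · · · · ·
    · · · · · · · · · · · ·
T1:
  2·area = 12
  edge (8, 8)→(8, 10): d=(0,2) inclusive
  edge (8, 10)→(2, 16): d=(-6,6) inclusive
  edge (2, 16)→(8, 8): d=(6,-8) inclusive
    (8,0)@(17, 1): e=[-18,0,30] → ·  [on edge]
    (7,1)@(15, 3): e=[-14,0,26] → ·  [on edge]
    (6,2)@(13, 5): e=[-10,0,22] → ·  [on edge]
    (5,3)@(11, 7): e=[-6,0,18] → ·  [on edge]
    (4,4)@(9, 9): e=[-2,0,14] → ·  [on edge]
    (3,5)@(7, 11): e=[2,0,10] → █  [on edge]
    (4,5)@(9, 11): e=[-2,-12,26] → ·
    (2,6)@(5, 13): e=[6,0,6] → █  [on edge]
    (3,6)@(7, 13): e=[2,-12,22] → ·
    (1,7)@(3, 15): e=[10,0,2] → █  [on edge]
    (2,7)@(5, 15): e=[6,-12,18] → ·
    (0,8)@(1, 17): e=[14,0,-2] → ·  [on edge]
  covered (3 px):
    · · · · · · · · · · · ·
    · · · · · · · · · · · ·
    · · · · · · · · · · · ·
    · · · · · · · · · · · ·
    · · · · · · · · · · · ·
    · · · █ · · · · · · · ·
    · · █ · · · · · · · · ·
    · █ · · · · · · · · · ·
    · · · · · · · · · · · ·
    · · · · · · · · · · · ·
    · · · · · · · · · · · ·

Result: 14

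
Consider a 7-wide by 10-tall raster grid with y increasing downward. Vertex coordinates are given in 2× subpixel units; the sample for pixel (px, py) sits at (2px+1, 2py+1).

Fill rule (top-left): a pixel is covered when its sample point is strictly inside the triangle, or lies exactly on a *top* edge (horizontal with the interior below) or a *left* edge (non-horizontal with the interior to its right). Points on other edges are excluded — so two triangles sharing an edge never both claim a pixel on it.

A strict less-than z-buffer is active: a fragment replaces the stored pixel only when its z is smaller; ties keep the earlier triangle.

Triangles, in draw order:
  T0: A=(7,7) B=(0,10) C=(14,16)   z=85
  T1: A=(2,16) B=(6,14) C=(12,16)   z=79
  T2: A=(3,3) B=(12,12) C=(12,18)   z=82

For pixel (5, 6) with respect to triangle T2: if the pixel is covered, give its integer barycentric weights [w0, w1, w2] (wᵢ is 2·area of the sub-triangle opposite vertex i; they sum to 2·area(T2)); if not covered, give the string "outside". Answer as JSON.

T0:
  2·area = 84  (B↔C swapped to make it positive)
  edge (7, 7)→(14, 16): d=(7,9) right/bottom  bias=-1
  edge (14, 16)→(0, 10): d=(-14,-6) top-left  bias=+0
  edge (0, 10)→(7, 7): d=(7,-3) top-left  bias=+0
    (3,3)@(7, 7): e=[0,84,0] → ·  [on edge]
    (1,4)@(3, 9): e=[50,32,2] → █
    (2,4)@(5, 9): e=[32,44,8] → █
    (3,4)@(7, 9): e=[14,56,14] → █
    (4,4)@(9, 9): e=[-4,68,20] → ·
    (1,5)@(3, 11): e=[64,4,16] → █
    (4,5)@(9, 11): e=[10,40,34] → █
    (5,5)@(11, 11): e=[-8,52,40] → ·
    (1,6)@(3, 13): e=[78,-24,30] → ·
    (2,6)@(5, 13): e=[60,-12,36] → ·
    (3,6)@(7, 13): e=[42,0,42] → █  [on edge]
    (5,6)@(11, 13): e=[6,24,54] → █
  covered (11 px):
    · · · · · · ·
    · · · · · · ·
    · · · · · · ·
    · · · · · · ·
    · █ █ █ · · ·
    · █ █ █ █ · ·
    · · · █ █ █ ·
    · · · · · · █
    · · · · · · ·
    · · · · · · ·
T1:
  2·area = 20
  edge (2, 16)→(6, 14): d=(4,-2) top-left  bias=+0
  edge (6, 14)→(12, 16): d=(6,2) right/bottom  bias=-1
  edge (12, 16)→(2, 16): d=(-10,0) right/bottom  bias=-1
    (1,6)@(3, 13): e=[-10,0,30] → ·  [on edge]
    (2,7)@(5, 15): e=[2,8,10] → █
    (3,7)@(7, 15): e=[6,4,10] → █
    (4,7)@(9, 15): e=[10,0,10] → ·  [on edge]
    (2,8)@(5, 17): e=[10,20,-10] → ·
    (3,8)@(7, 17): e=[14,16,-10] → ·
  covered (2 px):
    · · · · · · ·
    · · · · · · ·
    · · · · · · ·
    · · · · · · ·
    · · · · · · ·
    · · · · · · ·
    · · · · · · ·
    · · █ █ · · ·
    · · · · · · ·
    · · · · · · ·
T2:
  2·area = 54
  edge (3, 3)→(12, 12): d=(9,9) right/bottom  bias=-1
  edge (12, 12)→(12, 18): d=(0,6) right/bottom  bias=-1
  edge (12, 18)→(3, 3): d=(-9,-15) top-left  bias=+0
    (0,0)@(1, 1): e=[0,66,-12] → ·  [on edge]
    (1,1)@(3, 3): e=[0,54,0] → ·  [on edge]
    (2,2)@(5, 5): e=[0,42,12] → ·  [on edge]
    (3,3)@(7, 7): e=[0,30,24] → ·  [on edge]
    (3,4)@(7, 9): e=[18,30,6] → █
    (4,4)@(9, 9): e=[0,18,36] → ·  [on edge]
    (3,5)@(7, 11): e=[36,30,-12] → ·
    (4,5)@(9, 11): e=[18,18,18] → █
    (5,5)@(11, 11): e=[0,6,48] → ·  [on edge]
    (4,6)@(9, 13): e=[36,18,0] → █  [on edge]
    (5,6)@(11, 13): e=[18,6,30] → █
    (6,6)@(13, 13): e=[0,-6,60] → ·  [on edge]
  covered (5 px):
    · · · · · · ·
    · · · · · · ·
    · · · · · · ·
    · · · · · · ·
    · · · █ · · ·
    · · · · █ · ·
    · · · · █ █ ·
    · · · · · █ ·
    · · · · · · ·
    · · · · · · ·

Answer: [6,30,18]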